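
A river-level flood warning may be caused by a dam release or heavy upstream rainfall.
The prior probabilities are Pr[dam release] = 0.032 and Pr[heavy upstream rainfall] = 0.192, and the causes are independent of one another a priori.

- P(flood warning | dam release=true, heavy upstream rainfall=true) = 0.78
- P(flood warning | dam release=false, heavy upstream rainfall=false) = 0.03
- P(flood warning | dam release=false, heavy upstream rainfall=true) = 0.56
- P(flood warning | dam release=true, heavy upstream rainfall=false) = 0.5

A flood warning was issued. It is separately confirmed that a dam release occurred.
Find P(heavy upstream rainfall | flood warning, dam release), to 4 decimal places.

Numerator (weight on configurations with heavy upstream rainfall): 0.78·0.192 = 0.149760
The normalizing constant is 0.5·0.808 + 0.78·0.192 = 0.553760
Posterior = 0.149760 / 0.553760 ≈ 0.2704

P(heavy upstream rainfall | flood warning, dam release) ≈ 0.2704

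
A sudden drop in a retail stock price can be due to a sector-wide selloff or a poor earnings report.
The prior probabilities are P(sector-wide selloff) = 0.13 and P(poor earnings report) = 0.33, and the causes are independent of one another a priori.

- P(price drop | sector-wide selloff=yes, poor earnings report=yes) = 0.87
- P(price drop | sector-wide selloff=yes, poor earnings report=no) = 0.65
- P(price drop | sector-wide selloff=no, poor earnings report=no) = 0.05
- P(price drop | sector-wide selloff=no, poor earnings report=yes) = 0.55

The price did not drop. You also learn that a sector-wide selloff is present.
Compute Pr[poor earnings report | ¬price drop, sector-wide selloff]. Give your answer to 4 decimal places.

Pr[poor earnings report | ¬price drop, sector-wide selloff] ≈ 0.1547

For the numerator, keep only poor earnings report=true terms: 0.13×0.33 = 0.042900
Denominator P(¬price drop | sector-wide selloff): 0.35×0.67 + 0.13×0.33 = 0.277400
Posterior = 0.042900 / 0.277400 ≈ 0.1547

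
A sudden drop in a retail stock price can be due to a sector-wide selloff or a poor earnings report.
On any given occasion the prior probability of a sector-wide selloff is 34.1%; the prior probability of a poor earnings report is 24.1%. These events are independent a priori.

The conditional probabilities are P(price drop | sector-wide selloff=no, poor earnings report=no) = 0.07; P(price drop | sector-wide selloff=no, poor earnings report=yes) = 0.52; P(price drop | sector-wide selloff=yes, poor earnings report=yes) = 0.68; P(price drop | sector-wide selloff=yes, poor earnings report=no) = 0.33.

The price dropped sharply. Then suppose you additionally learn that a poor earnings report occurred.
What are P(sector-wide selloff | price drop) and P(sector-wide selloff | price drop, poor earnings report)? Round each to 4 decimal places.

P(price drop) = 0.07*0.659*0.759 + 0.52*0.659*0.241 + 0.33*0.341*0.759 + 0.68*0.341*0.241 = 0.035013 + 0.082586 + 0.085410 + 0.055883 = 0.258892
Restricting to configurations with sector-wide selloff present: 0.085410 + 0.055883 = 0.141293.
P(sector-wide selloff | price drop) = 0.141293 / 0.258892 ≈ 0.5458

With the extra evidence:
Weight on sector-wide selloff=true, given the evidence: 0.68·0.341 = 0.231880
The normalizing constant is 0.52·0.659 + 0.68·0.341 = 0.574560
P(sector-wide selloff | price drop, poor earnings report) = 0.231880/0.574560 ≈ 0.4036
Conditioning on poor earnings report lowers the posterior on sector-wide selloff: the classic explaining-away effect in a common-effect structure.

P(sector-wide selloff | price drop) ≈ 0.5458; P(sector-wide selloff | price drop, poor earnings report) ≈ 0.4036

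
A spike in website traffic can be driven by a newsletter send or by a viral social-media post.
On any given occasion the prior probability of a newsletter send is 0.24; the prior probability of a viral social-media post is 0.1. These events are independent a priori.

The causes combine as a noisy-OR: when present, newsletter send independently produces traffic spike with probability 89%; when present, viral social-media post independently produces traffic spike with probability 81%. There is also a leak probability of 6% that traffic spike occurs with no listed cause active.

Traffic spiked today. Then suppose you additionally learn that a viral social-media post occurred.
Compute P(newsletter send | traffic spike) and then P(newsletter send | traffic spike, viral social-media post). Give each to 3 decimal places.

Under noisy-OR, P(traffic spike | causes) = 1 − (1−0.06)·∏(1−qᵢ) over the active causes.
By total probability over the 4 (newsletter send, viral social-media post) configurations:
  P(traffic spike) = 0.06*0.76*0.9 + 0.8214*0.76*0.1 + 0.8966*0.24*0.9 + 0.980354*0.24*0.1
        = 0.041040 + 0.062426 + 0.193666 + 0.023528 = 0.320660
Keeping only the newsletter send-present terms gives 0.217194, so
  P(newsletter send | traffic spike) = 0.217194 / 0.320660 ≈ 0.677

Now condition on the additional information:
Numerator (weight on configurations with newsletter send): 0.980354·0.24 = 0.235285
The normalizing constant is 0.8214·0.76 + 0.980354·0.24 = 0.859549
Posterior = 0.235285 / 0.859549 ≈ 0.274
This is intercausal reasoning (explaining away): once viral social-media post accounts for the traffic spike, newsletter send becomes less likely.

P(newsletter send | traffic spike) ≈ 0.677; P(newsletter send | traffic spike, viral social-media post) ≈ 0.274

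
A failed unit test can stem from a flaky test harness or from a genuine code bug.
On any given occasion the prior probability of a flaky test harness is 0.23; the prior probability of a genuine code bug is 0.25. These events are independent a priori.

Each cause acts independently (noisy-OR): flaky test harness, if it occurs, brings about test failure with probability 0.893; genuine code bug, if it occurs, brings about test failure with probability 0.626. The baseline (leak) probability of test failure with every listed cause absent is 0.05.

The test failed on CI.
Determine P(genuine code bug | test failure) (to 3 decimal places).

Under noisy-OR, P(test failure | causes) = 1 − (1−0.05)·∏(1−qᵢ) over the active causes.
Sum P(test failure|·) weighted by the priors over the 4 (flaky test harness, genuine code bug) configurations:
  P(test failure) = 0.05×0.77×0.75 + 0.6447×0.77×0.25 + 0.89835×0.23×0.75 + 0.961983×0.23×0.25
        = 0.028875 + 0.124105 + 0.154965 + 0.055314 = 0.363259
Keeping only the genuine code bug-present terms gives 0.179419, so
  P(genuine code bug | test failure) = 0.179419 / 0.363259 ≈ 0.494

P(genuine code bug | test failure) ≈ 0.494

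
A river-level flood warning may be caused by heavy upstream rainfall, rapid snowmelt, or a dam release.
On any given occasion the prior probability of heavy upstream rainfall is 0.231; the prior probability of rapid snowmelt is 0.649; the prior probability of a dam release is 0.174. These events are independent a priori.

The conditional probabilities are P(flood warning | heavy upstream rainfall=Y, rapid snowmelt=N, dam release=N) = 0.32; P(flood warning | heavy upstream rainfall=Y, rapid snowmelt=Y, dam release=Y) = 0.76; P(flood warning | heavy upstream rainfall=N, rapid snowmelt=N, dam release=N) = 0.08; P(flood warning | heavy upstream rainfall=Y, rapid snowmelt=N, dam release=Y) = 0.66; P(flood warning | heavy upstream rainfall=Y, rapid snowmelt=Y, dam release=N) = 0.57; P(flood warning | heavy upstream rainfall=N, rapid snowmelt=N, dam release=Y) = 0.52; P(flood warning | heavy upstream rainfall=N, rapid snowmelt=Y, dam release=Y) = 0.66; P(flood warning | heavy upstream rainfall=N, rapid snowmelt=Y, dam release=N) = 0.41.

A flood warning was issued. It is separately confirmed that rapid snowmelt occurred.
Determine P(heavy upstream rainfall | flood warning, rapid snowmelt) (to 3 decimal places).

P(heavy upstream rainfall | flood warning, rapid snowmelt) ≈ 0.285

By total probability over the 4 (heavy upstream rainfall, dam release) configurations:
  P(flood warning | rapid snowmelt) = 0.41×0.769×0.826 + 0.66×0.769×0.174 + 0.57×0.231×0.826 + 0.76×0.231×0.174
        = 0.260430 + 0.088312 + 0.108759 + 0.030547 = 0.488048
Keeping only the heavy upstream rainfall-present terms gives 0.139306, so
  P(heavy upstream rainfall | flood warning, rapid snowmelt) = 0.139306 / 0.488048 ≈ 0.285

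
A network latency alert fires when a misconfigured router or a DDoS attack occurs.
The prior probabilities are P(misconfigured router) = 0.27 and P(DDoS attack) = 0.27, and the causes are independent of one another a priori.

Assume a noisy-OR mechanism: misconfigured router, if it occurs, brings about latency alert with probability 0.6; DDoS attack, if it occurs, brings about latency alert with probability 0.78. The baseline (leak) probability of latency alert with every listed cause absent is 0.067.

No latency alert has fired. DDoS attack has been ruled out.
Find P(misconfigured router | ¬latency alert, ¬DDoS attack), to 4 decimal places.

Under noisy-OR, P(latency alert | causes) = 1 − (1−0.067)·∏(1−qᵢ) over the active causes.
Numerator (weight on configurations with misconfigured router): 0.3732*0.27 = 0.100764
Denominator P(¬latency alert | ¬DDoS attack): 0.933*0.73 + 0.3732*0.27 = 0.781854
P(misconfigured router | ¬latency alert, ¬DDoS attack) = 0.100764/0.781854 ≈ 0.1289

P(misconfigured router | ¬latency alert, ¬DDoS attack) ≈ 0.1289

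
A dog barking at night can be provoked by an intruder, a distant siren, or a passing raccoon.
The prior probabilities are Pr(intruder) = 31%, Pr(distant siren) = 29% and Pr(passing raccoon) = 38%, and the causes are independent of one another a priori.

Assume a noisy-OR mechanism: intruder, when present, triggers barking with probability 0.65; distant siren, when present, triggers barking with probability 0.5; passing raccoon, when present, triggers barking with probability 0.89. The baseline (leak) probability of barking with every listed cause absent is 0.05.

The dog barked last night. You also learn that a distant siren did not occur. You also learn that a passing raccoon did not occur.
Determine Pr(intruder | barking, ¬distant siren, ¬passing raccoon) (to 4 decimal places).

Pr(intruder | barking, ¬distant siren, ¬passing raccoon) ≈ 0.8571

Under noisy-OR, P(barking | causes) = 1 − (1−0.05)·∏(1−qᵢ) over the active causes.
By total probability over both values of intruder:
  P(barking | ¬distant siren, ¬passing raccoon) = 0.05×0.69 + 0.6675×0.31
        = 0.034500 + 0.206925 = 0.241425
Keeping only the intruder-present terms gives 0.206925, so
  P(intruder | barking, ¬distant siren, ¬passing raccoon) = 0.206925 / 0.241425 ≈ 0.8571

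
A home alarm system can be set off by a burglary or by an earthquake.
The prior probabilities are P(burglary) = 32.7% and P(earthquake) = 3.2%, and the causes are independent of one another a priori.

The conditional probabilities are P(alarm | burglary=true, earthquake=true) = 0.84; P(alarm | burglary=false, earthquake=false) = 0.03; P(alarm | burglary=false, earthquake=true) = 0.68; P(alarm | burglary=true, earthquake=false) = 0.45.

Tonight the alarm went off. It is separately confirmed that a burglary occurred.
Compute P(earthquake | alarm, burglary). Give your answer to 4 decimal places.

P(earthquake | alarm, burglary) ≈ 0.0581

Enumerate both values of earthquake and weight by the priors:
  P(alarm | burglary) = 0.45*0.968 + 0.84*0.032
        = 0.435600 + 0.026880 = 0.462480
Configurations with earthquake contribute 0.026880, so
  P(earthquake | alarm, burglary) = 0.026880 / 0.462480 ≈ 0.0581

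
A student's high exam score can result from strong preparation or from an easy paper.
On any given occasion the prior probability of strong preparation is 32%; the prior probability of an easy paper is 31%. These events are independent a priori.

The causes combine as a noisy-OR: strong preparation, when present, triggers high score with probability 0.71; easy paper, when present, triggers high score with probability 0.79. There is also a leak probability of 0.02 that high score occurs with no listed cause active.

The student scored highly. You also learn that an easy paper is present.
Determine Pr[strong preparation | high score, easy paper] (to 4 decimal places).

Under noisy-OR, P(high score | causes) = 1 − (1−0.02)·∏(1−qᵢ) over the active causes.
For the numerator, keep only strong preparation=true terms: 0.940318×0.32 = 0.300902
Normalizer over all consistent configurations: 0.7942×0.68 + 0.940318×0.32 = 0.840958
P(strong preparation | high score, easy paper) = 0.300902/0.840958 ≈ 0.3578

Pr[strong preparation | high score, easy paper] ≈ 0.3578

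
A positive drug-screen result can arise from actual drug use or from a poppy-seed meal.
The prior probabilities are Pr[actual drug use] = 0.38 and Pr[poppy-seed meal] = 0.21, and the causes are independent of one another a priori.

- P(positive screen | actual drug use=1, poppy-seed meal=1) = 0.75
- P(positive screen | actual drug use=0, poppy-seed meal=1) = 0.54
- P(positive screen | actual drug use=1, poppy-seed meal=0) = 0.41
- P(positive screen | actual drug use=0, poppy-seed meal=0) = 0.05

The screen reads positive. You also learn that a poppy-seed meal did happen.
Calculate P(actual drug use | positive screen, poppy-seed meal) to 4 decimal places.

Weight on actual drug use=true, given the evidence: 0.75*0.38 = 0.285000
Denominator P(positive screen | poppy-seed meal): 0.54*0.62 + 0.75*0.38 = 0.619800
Posterior = 0.285000 / 0.619800 ≈ 0.4598

P(actual drug use | positive screen, poppy-seed meal) ≈ 0.4598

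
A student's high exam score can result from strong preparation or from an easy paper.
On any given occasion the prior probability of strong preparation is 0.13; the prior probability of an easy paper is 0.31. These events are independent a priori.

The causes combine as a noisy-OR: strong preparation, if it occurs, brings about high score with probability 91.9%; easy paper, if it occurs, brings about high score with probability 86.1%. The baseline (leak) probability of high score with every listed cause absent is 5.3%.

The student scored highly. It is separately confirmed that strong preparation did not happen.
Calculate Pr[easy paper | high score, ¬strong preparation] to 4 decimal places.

Pr[easy paper | high score, ¬strong preparation] ≈ 0.8804

Under noisy-OR, P(high score | causes) = 1 − (1−0.053)·∏(1−qᵢ) over the active causes.
Enumerate both values of easy paper and weight by the priors:
  P(high score | ¬strong preparation) = 0.053·0.69 + 0.868367·0.31
        = 0.036570 + 0.269194 = 0.305764
Configurations with easy paper contribute 0.269194, so
  P(easy paper | high score, ¬strong preparation) = 0.269194 / 0.305764 ≈ 0.8804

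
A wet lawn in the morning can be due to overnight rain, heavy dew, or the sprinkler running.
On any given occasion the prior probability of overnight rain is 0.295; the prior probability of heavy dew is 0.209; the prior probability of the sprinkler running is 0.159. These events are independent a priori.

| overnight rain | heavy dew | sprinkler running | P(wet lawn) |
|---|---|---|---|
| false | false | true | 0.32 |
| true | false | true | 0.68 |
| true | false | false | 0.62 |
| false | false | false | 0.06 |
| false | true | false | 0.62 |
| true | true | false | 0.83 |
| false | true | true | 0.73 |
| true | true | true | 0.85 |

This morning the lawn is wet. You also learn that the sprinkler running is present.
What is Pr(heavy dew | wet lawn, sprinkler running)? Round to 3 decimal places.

For the numerator, keep only heavy dew=true terms: 0.107562 + 0.052407 = 0.159969
Denominator P(wet lawn | sprinkler running): 0.32×0.705×0.791 + 0.73×0.705×0.209 + 0.68×0.295×0.791 + 0.85×0.295×0.209 = 0.497094
P(heavy dew | wet lawn, sprinkler running) = 0.159969/0.497094 ≈ 0.322

Pr(heavy dew | wet lawn, sprinkler running) ≈ 0.322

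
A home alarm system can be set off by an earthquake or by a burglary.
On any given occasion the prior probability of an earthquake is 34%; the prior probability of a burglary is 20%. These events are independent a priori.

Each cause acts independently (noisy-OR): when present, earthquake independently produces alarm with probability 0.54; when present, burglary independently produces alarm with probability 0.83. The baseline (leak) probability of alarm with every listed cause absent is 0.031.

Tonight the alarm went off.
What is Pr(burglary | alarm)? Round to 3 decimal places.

Pr(burglary | alarm) ≈ 0.509

Under noisy-OR, P(alarm | causes) = 1 − (1−0.031)·∏(1−qᵢ) over the active causes.
P(alarm) = 0.031*0.66*0.8 + 0.83527*0.66*0.2 + 0.55426*0.34*0.8 + 0.924224*0.34*0.2 = 0.016368 + 0.110256 + 0.150759 + 0.062847 = 0.340230
Restricting to configurations with burglary present: 0.110256 + 0.062847 = 0.173103.
P(burglary | alarm) = 0.173103 / 0.340230 ≈ 0.509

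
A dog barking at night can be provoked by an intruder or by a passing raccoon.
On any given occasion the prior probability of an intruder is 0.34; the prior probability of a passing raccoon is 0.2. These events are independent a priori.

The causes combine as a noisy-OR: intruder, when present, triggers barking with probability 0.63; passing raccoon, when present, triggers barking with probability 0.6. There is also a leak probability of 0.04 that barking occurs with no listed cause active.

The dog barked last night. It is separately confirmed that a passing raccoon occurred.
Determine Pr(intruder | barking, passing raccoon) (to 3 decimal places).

Pr(intruder | barking, passing raccoon) ≈ 0.418

Under noisy-OR, P(barking | causes) = 1 − (1−0.04)·∏(1−qᵢ) over the active causes.
Sum P(barking|·) weighted by the priors over both values of intruder:
  P(barking | passing raccoon) = 0.616*0.66 + 0.85792*0.34
        = 0.406560 + 0.291693 = 0.698253
Keeping only the intruder-present terms gives 0.291693, so
  P(intruder | barking, passing raccoon) = 0.291693 / 0.698253 ≈ 0.418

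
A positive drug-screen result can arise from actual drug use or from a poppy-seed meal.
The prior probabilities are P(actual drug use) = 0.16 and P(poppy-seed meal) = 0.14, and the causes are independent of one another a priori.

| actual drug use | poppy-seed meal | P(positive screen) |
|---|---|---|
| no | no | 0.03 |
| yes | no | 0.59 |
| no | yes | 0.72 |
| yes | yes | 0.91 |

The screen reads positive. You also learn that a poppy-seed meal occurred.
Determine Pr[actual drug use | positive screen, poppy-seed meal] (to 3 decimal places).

Pr[actual drug use | positive screen, poppy-seed meal] ≈ 0.194

Sum P(positive screen|·) weighted by the priors over both values of actual drug use:
  P(positive screen | poppy-seed meal) = 0.72·0.84 + 0.91·0.16
        = 0.604800 + 0.145600 = 0.750400
Configurations with actual drug use contribute 0.145600, so
  P(actual drug use | positive screen, poppy-seed meal) = 0.145600 / 0.750400 ≈ 0.194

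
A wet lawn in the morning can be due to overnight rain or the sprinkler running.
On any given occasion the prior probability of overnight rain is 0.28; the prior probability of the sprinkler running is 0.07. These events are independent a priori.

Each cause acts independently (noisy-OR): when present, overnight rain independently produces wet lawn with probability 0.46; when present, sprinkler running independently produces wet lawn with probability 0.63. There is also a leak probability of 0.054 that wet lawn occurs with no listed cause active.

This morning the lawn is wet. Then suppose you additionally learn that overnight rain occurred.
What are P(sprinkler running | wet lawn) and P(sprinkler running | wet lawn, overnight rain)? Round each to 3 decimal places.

Under noisy-OR, P(wet lawn | causes) = 1 − (1−0.054)·∏(1−qᵢ) over the active causes.
P(wet lawn) = 0.054·0.72·0.93 + 0.64998·0.72·0.07 + 0.48916·0.28·0.93 + 0.810989·0.28·0.07 = 0.036158 + 0.032759 + 0.127377 + 0.015895 = 0.212189
The sprinkler running-present share is 0.032759 + 0.015895 = 0.048654.
Hence the posterior is 0.048654/0.212189 ≈ 0.229.

Now also conditioning on overnight rain=true:
Weight on sprinkler running=true, given the evidence: 0.810989*0.07 = 0.056769
The normalizing constant is 0.48916*0.93 + 0.810989*0.07 = 0.511688
P(sprinkler running | wet lawn, overnight rain) = 0.056769/0.511688 ≈ 0.111
This is intercausal reasoning (explaining away): once overnight rain accounts for the wet lawn, sprinkler running becomes less likely.

P(sprinkler running | wet lawn) ≈ 0.229; P(sprinkler running | wet lawn, overnight rain) ≈ 0.111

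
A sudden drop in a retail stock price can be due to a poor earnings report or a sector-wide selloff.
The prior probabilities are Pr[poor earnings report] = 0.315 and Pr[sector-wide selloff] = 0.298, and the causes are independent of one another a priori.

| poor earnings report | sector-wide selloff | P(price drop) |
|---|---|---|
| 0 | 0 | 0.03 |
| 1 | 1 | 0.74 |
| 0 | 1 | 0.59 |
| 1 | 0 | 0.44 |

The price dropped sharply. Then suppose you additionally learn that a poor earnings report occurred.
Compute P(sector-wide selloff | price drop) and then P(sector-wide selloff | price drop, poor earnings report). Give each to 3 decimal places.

Weight on sector-wide selloff=true, given the evidence: 0.120437 + 0.069464 = 0.189901
Denominator P(price drop): 0.03×0.685×0.702 + 0.59×0.685×0.298 + 0.44×0.315×0.702 + 0.74×0.315×0.298 = 0.301624
P(sector-wide selloff | price drop) = 0.189901/0.301624 ≈ 0.630

Now also conditioning on poor earnings report=true:
P(price drop | poor earnings report) = 0.44*0.702 + 0.74*0.298 = 0.308880 + 0.220520 = 0.529400
The sector-wide selloff-present share is 0.74*0.298 = 0.220520.
Hence the posterior is 0.220520/0.529400 ≈ 0.417.
— poor earnings report explains away the evidence for sector-wide selloff.

P(sector-wide selloff | price drop) ≈ 0.630; P(sector-wide selloff | price drop, poor earnings report) ≈ 0.417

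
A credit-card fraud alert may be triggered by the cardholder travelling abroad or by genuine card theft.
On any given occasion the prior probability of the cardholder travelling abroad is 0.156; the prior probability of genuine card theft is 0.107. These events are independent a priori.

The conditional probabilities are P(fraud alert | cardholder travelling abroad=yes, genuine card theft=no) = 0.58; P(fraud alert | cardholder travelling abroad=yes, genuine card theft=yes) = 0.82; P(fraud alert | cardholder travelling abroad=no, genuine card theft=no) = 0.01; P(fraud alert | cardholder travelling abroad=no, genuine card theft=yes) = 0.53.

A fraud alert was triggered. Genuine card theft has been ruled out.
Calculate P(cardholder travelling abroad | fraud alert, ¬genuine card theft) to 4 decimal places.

P(cardholder travelling abroad | fraud alert, ¬genuine card theft) ≈ 0.9147

Sum P(fraud alert|·) weighted by the priors over both values of cardholder travelling abroad:
  P(fraud alert | ¬genuine card theft) = 0.01·0.844 + 0.58·0.156
        = 0.008440 + 0.090480 = 0.098920
The terms with cardholder travelling abroad present sum to 0.090480, so
  P(cardholder travelling abroad | fraud alert, ¬genuine card theft) = 0.090480 / 0.098920 ≈ 0.9147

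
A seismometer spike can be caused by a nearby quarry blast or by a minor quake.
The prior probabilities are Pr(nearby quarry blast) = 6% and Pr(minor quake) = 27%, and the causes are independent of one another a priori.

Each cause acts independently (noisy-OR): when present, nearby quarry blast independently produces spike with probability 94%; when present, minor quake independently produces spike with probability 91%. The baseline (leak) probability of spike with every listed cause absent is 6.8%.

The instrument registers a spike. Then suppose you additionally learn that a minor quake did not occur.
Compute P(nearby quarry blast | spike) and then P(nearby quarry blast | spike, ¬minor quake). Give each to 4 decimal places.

P(nearby quarry blast | spike) ≈ 0.1707; P(nearby quarry blast | spike, ¬minor quake) ≈ 0.4698

Under noisy-OR, P(spike | causes) = 1 − (1−0.068)·∏(1−qᵢ) over the active causes.
P(spike) = 0.068×0.94×0.73 + 0.91612×0.94×0.27 + 0.94408×0.06×0.73 + 0.994967×0.06×0.27 = 0.046662 + 0.232511 + 0.041351 + 0.016118 = 0.336642
Of this, 0.057469 comes from 0.041351 + 0.016118 (the nearby quarry blast=true cases).
P(nearby quarry blast | spike) = 0.057469 / 0.336642 ≈ 0.1707

With the extra evidence:
For the numerator, keep only nearby quarry blast=true terms: 0.94408*0.06 = 0.056645
Denominator P(spike | ¬minor quake): 0.068*0.94 + 0.94408*0.06 = 0.120565
Posterior = 0.056645 / 0.120565 ≈ 0.4698
With minor quake excluded, nearby quarry blast must carry more of the explanatory weight for the spike.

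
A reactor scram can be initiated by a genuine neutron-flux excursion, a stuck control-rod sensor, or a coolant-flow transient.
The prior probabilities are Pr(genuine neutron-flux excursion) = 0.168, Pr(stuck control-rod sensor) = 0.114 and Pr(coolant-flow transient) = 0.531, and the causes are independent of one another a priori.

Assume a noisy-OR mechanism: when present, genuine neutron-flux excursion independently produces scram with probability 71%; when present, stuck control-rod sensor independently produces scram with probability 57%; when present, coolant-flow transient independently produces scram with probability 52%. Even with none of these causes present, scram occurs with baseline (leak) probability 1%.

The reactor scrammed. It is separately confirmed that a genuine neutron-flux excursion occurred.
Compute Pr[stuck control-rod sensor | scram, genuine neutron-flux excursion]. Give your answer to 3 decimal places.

Under noisy-OR, P(scram | causes) = 1 − (1−0.01)·∏(1−qᵢ) over the active causes.
By total probability over the 4 (stuck control-rod sensor, coolant-flow transient) configurations:
  P(scram | genuine neutron-flux excursion) = 0.7129·0.886·0.469 + 0.862192·0.886·0.531 + 0.876547·0.114·0.469 + 0.940743·0.114·0.531
        = 0.296234 + 0.405632 + 0.046865 + 0.056947 = 0.805678
The terms with stuck control-rod sensor present sum to 0.103812, so
  P(stuck control-rod sensor | scram, genuine neutron-flux excursion) = 0.103812 / 0.805678 ≈ 0.129

Pr[stuck control-rod sensor | scram, genuine neutron-flux excursion] ≈ 0.129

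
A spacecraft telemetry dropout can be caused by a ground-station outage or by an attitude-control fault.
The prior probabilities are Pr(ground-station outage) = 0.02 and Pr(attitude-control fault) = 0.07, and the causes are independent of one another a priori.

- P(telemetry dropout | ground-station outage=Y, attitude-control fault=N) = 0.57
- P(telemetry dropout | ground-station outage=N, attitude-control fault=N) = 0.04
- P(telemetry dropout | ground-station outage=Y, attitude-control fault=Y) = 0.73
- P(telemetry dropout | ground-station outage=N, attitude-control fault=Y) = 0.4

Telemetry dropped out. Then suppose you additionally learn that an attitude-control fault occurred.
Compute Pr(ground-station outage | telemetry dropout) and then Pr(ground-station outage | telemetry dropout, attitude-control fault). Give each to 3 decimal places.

Pr(ground-station outage | telemetry dropout) ≈ 0.154; Pr(ground-station outage | telemetry dropout, attitude-control fault) ≈ 0.036

For the numerator, keep only ground-station outage=true terms: 0.010602 + 0.001022 = 0.011624
The normalizing constant is 0.04·0.98·0.93 + 0.4·0.98·0.07 + 0.57·0.02·0.93 + 0.73·0.02·0.07 = 0.075520
Posterior = 0.011624 / 0.075520 ≈ 0.154

Now condition on the additional information:
Weight on ground-station outage=true, given the evidence: 0.73×0.02 = 0.014600
The normalizing constant is 0.4×0.98 + 0.73×0.02 = 0.406600
P(ground-station outage | telemetry dropout, attitude-control fault) = 0.014600/0.406600 ≈ 0.036
This is intercausal reasoning (explaining away): once attitude-control fault accounts for the telemetry dropout, ground-station outage becomes less likely.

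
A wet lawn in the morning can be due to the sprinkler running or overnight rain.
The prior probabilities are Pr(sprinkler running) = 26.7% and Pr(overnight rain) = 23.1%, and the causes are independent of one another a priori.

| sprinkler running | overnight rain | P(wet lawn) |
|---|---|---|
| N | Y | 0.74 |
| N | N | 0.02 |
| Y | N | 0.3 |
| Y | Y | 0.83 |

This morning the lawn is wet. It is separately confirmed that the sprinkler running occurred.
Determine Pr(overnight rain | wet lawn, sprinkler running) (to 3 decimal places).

P(wet lawn | sprinkler running) = 0.3×0.769 + 0.83×0.231 = 0.230700 + 0.191730 = 0.422430
The overnight rain-present share is 0.83×0.231 = 0.191730.
P(overnight rain | wet lawn, sprinkler running) = 0.191730 / 0.422430 ≈ 0.454

Pr(overnight rain | wet lawn, sprinkler running) ≈ 0.454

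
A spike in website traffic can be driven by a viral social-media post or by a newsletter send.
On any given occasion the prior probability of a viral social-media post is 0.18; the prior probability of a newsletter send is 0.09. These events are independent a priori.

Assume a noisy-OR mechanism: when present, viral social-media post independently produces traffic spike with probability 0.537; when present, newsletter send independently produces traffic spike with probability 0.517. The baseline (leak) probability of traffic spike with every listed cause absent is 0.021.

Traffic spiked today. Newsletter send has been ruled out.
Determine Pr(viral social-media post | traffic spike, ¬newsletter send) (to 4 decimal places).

Pr(viral social-media post | traffic spike, ¬newsletter send) ≈ 0.8511

Under noisy-OR, P(traffic spike | causes) = 1 − (1−0.021)·∏(1−qᵢ) over the active causes.
P(traffic spike | ¬newsletter send) = 0.021×0.82 + 0.546723×0.18 = 0.017220 + 0.098410 = 0.115630
The viral social-media post-present share is 0.546723×0.18 = 0.098410.
Hence the posterior is 0.098410/0.115630 ≈ 0.8511.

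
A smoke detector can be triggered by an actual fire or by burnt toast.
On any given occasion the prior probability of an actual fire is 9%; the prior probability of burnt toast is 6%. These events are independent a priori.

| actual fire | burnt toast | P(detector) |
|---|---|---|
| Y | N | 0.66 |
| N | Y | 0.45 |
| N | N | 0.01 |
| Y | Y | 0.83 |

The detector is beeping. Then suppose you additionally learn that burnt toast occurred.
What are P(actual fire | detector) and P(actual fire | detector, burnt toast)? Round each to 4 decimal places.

Weight on actual fire=true, given the evidence: 0.055836 + 0.004482 = 0.060318
Denominator P(detector): 0.01×0.91×0.94 + 0.45×0.91×0.06 + 0.66×0.09×0.94 + 0.83×0.09×0.06 = 0.093442
P(actual fire | detector) = 0.060318/0.093442 ≈ 0.6455

Now also conditioning on burnt toast=true:
P(detector | burnt toast) = 0.45·0.91 + 0.83·0.09 = 0.409500 + 0.074700 = 0.484200
The actual fire-present share is 0.83·0.09 = 0.074700.
Hence the posterior is 0.074700/0.484200 ≈ 0.1543.

P(actual fire | detector) ≈ 0.6455; P(actual fire | detector, burnt toast) ≈ 0.1543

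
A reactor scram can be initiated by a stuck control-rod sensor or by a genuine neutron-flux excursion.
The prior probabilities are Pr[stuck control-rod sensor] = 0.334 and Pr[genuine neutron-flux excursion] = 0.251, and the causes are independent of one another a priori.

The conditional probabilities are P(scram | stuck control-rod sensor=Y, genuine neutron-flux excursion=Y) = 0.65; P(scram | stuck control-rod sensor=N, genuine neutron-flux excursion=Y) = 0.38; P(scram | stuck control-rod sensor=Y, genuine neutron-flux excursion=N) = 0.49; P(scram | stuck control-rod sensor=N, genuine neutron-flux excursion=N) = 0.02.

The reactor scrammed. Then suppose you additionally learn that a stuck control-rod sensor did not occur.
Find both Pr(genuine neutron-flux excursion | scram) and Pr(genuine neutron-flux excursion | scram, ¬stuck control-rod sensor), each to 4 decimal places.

Sum P(scram|·) weighted by the priors over the 4 (stuck control-rod sensor, genuine neutron-flux excursion) configurations:
  P(scram) = 0.02·0.666·0.749 + 0.38·0.666·0.251 + 0.49·0.334·0.749 + 0.65·0.334·0.251
        = 0.009977 + 0.063523 + 0.122581 + 0.054492 = 0.250573
The terms with genuine neutron-flux excursion present sum to 0.118015, so
  P(genuine neutron-flux excursion | scram) = 0.118015 / 0.250573 ≈ 0.4710

Now condition on the additional information:
P(scram | ¬stuck control-rod sensor) = 0.02×0.749 + 0.38×0.251 = 0.014980 + 0.095380 = 0.110360
Of this, 0.095380 comes from 0.38×0.251 (the genuine neutron-flux excursion=true cases).
Hence the posterior is 0.095380/0.110360 ≈ 0.8643.
Ruling out stuck control-rod sensor raises the posterior on genuine neutron-flux excursion — the flip side of explaining away.

Pr(genuine neutron-flux excursion | scram) ≈ 0.4710; Pr(genuine neutron-flux excursion | scram, ¬stuck control-rod sensor) ≈ 0.8643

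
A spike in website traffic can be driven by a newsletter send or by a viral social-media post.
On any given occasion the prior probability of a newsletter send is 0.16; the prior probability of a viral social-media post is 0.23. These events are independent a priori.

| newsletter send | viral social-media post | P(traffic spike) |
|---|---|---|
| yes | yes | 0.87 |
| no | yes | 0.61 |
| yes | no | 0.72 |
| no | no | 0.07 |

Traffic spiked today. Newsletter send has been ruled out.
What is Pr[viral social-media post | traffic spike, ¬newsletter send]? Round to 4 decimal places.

Pr[viral social-media post | traffic spike, ¬newsletter send] ≈ 0.7225

Weight on viral social-media post=true, given the evidence: 0.61·0.23 = 0.140300
Normalizer over all consistent configurations: 0.07·0.77 + 0.61·0.23 = 0.194200
P(viral social-media post | traffic spike, ¬newsletter send) = 0.140300/0.194200 ≈ 0.7225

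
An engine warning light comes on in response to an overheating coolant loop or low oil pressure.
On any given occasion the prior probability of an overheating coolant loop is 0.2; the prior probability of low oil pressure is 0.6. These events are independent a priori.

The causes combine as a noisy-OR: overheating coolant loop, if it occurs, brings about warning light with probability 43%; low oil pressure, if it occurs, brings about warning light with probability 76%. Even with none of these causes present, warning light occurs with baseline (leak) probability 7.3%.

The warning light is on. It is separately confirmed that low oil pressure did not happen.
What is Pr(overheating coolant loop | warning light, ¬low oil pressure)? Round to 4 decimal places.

Under noisy-OR, P(warning light | causes) = 1 − (1−0.073)·∏(1−qᵢ) over the active causes.
For the numerator, keep only overheating coolant loop=true terms: 0.47161×0.2 = 0.094322
Normalizer over all consistent configurations: 0.073×0.8 + 0.47161×0.2 = 0.152722
Posterior = 0.094322 / 0.152722 ≈ 0.6176

Pr(overheating coolant loop | warning light, ¬low oil pressure) ≈ 0.6176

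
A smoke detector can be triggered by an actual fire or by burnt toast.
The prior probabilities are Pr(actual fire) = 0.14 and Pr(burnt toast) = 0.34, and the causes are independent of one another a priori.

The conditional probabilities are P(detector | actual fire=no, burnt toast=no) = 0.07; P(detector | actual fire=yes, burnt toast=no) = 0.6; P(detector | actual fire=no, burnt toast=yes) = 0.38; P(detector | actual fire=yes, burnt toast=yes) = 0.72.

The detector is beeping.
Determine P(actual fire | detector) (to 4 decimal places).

By total probability over the 4 (actual fire, burnt toast) configurations:
  P(detector) = 0.07×0.86×0.66 + 0.38×0.86×0.34 + 0.6×0.14×0.66 + 0.72×0.14×0.34
        = 0.039732 + 0.111112 + 0.055440 + 0.034272 = 0.240556
Keeping only the actual fire-present terms gives 0.089712, so
  P(actual fire | detector) = 0.089712 / 0.240556 ≈ 0.3729

P(actual fire | detector) ≈ 0.3729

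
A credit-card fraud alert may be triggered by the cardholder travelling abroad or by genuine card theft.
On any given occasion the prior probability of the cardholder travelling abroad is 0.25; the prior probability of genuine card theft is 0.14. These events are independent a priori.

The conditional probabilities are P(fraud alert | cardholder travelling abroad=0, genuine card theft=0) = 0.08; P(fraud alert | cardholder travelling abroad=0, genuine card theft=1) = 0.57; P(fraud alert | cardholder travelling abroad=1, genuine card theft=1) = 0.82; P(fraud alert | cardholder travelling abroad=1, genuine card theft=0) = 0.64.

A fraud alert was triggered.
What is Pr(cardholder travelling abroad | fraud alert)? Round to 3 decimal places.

By total probability over the 4 (cardholder travelling abroad, genuine card theft) configurations:
  P(fraud alert) = 0.08·0.75·0.86 + 0.57·0.75·0.14 + 0.64·0.25·0.86 + 0.82·0.25·0.14
        = 0.051600 + 0.059850 + 0.137600 + 0.028700 = 0.277750
Keeping only the cardholder travelling abroad-present terms gives 0.166300, so
  P(cardholder travelling abroad | fraud alert) = 0.166300 / 0.277750 ≈ 0.599

Pr(cardholder travelling abroad | fraud alert) ≈ 0.599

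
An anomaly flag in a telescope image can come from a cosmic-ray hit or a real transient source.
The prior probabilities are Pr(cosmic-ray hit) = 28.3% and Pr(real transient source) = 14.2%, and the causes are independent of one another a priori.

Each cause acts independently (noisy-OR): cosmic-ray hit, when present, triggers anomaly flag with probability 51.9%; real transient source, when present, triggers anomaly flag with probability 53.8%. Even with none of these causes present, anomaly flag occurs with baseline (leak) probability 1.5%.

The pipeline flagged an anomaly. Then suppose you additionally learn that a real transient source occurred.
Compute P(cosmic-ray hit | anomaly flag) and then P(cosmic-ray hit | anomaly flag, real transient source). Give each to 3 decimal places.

P(cosmic-ray hit | anomaly flag) ≈ 0.711; P(cosmic-ray hit | anomaly flag, real transient source) ≈ 0.361

Under noisy-OR, P(anomaly flag | causes) = 1 − (1−0.015)·∏(1−qᵢ) over the active causes.
For the numerator, keep only cosmic-ray hit=true terms: 0.127772 + 0.031390 = 0.159162
The normalizing constant is 0.015×0.717×0.858 + 0.54493×0.717×0.142 + 0.526215×0.283×0.858 + 0.781111×0.283×0.142 = 0.223872
Posterior = 0.159162 / 0.223872 ≈ 0.711

Now condition on the additional information:
Enumerate both values of cosmic-ray hit and weight by the priors:
  P(anomaly flag | real transient source) = 0.54493·0.717 + 0.781111·0.283
        = 0.390715 + 0.221054 = 0.611769
Keeping only the cosmic-ray hit-present terms gives 0.221054, so
  P(cosmic-ray hit | anomaly flag, real transient source) = 0.221054 / 0.611769 ≈ 0.361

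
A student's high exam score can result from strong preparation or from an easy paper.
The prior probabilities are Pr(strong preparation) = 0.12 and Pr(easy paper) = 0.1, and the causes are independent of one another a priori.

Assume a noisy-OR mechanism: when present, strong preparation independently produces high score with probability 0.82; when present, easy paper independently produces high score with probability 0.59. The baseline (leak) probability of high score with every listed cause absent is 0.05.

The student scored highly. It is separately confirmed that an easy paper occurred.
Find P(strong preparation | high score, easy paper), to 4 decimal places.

P(strong preparation | high score, easy paper) ≈ 0.1720

Under noisy-OR, P(high score | causes) = 1 − (1−0.05)·∏(1−qᵢ) over the active causes.
P(high score | easy paper) = 0.6105·0.88 + 0.92989·0.12 = 0.537240 + 0.111587 = 0.648827
Of this, 0.111587 comes from 0.92989·0.12 (the strong preparation=true cases).
Hence the posterior is 0.111587/0.648827 ≈ 0.1720.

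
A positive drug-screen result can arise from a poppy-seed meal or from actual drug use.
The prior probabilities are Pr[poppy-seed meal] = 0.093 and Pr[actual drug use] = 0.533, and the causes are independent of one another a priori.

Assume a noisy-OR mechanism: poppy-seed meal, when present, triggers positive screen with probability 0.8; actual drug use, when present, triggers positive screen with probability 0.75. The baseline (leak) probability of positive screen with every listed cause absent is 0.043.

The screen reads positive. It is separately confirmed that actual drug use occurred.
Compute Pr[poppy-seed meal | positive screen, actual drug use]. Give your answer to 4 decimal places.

Under noisy-OR, P(positive screen | causes) = 1 − (1−0.043)·∏(1−qᵢ) over the active causes.
Weight on poppy-seed meal=true, given the evidence: 0.95215*0.093 = 0.088550
The normalizing constant is 0.76075*0.907 + 0.95215*0.093 = 0.778550
P(poppy-seed meal | positive screen, actual drug use) = 0.088550/0.778550 ≈ 0.1137

Pr[poppy-seed meal | positive screen, actual drug use] ≈ 0.1137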